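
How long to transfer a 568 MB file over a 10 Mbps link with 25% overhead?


Effective throughput = 10 * (1 - 25/100) = 7.5 Mbps
File size in Mb = 568 * 8 = 4544 Mb
Time = 4544 / 7.5
Time = 605.8667 seconds


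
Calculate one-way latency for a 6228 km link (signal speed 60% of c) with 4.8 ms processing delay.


Speed = 0.6 * 3e5 km/s = 180000 km/s
Propagation delay = 6228 / 180000 = 0.0346 s = 34.6 ms
Processing delay = 4.8 ms
Total one-way latency = 39.4 ms


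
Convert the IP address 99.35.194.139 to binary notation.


99 = 01100011
35 = 00100011
194 = 11000010
139 = 10001011
Binary: 01100011.00100011.11000010.10001011


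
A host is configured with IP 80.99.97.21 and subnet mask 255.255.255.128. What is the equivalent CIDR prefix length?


Binary: 11111111.11111111.11111111.10000000
Count leading 1s
Prefix: /25


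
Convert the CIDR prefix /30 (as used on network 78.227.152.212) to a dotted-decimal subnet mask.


/30 means 30 network bits, 2 host bits
Binary: 11111111111111111111111111111100
Mask: 255.255.255.252


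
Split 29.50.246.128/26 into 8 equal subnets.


New prefix = 26 + 3 = 29
Each subnet has 8 addresses
  29.50.246.128/29
  29.50.246.136/29
  29.50.246.144/29
  29.50.246.152/29
  29.50.246.160/29
  29.50.246.168/29
  29.50.246.176/29
  29.50.246.184/29
Subnets: 29.50.246.128/29, 29.50.246.136/29, 29.50.246.144/29, 29.50.246.152/29, 29.50.246.160/29, 29.50.246.168/29, 29.50.246.176/29, 29.50.246.184/29


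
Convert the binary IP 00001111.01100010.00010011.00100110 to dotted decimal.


00001111 = 15
01100010 = 98
00010011 = 19
00100110 = 38
IP: 15.98.19.38


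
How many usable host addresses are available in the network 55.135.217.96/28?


Host bits = 32 - 28 = 4
Total addresses = 2^4 = 16
Usable = total - 2 (network and broadcast)
Usable hosts: 14


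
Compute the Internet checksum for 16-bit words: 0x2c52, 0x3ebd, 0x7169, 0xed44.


Sum all words (with carry folding):
+ 0x2c52 = 0x2c52
+ 0x3ebd = 0x6b0f
+ 0x7169 = 0xdc78
+ 0xed44 = 0xc9bd
One's complement: ~0xc9bd
Checksum = 0x3642


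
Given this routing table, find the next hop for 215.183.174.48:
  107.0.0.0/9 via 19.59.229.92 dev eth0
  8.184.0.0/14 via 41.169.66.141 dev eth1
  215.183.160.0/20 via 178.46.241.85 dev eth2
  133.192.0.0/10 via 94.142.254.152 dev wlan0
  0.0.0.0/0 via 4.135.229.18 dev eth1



Longest prefix match for 215.183.174.48:
  /9 107.0.0.0: no
  /14 8.184.0.0: no
  /20 215.183.160.0: MATCH
  /10 133.192.0.0: no
  /0 0.0.0.0: MATCH
Selected: next-hop 178.46.241.85 via eth2 (matched /20)


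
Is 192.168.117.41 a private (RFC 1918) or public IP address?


RFC 1918 private ranges:
  10.0.0.0/8 (10.0.0.0 - 10.255.255.255)
  172.16.0.0/12 (172.16.0.0 - 172.31.255.255)
  192.168.0.0/16 (192.168.0.0 - 192.168.255.255)
Private (in 192.168.0.0/16)


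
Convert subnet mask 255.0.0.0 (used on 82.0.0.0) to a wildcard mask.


Subnet mask: 255.0.0.0
Wildcard = 255.255.255.255 - subnet mask
255 - 255 = 0
255 - 0 = 255
255 - 0 = 255
255 - 0 = 255
Wildcard: 0.255.255.255


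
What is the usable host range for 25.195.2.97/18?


Network: 25.195.0.0
Broadcast: 25.195.63.255
First usable = network + 1
Last usable = broadcast - 1
Range: 25.195.0.1 to 25.195.63.254


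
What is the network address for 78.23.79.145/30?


IP:   01001110.00010111.01001111.10010001
Mask: 11111111.11111111.11111111.11111100
AND operation:
Net:  01001110.00010111.01001111.10010000
Network: 78.23.79.144/30


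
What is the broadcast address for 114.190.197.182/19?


Network: 114.190.192.0/19
Host bits = 13
Set all host bits to 1:
Broadcast: 114.190.223.255


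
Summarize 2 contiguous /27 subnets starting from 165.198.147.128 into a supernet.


Original prefix: /27
Number of subnets: 2 = 2^1
New prefix = 27 - 1 = 26
Supernet: 165.198.147.128/26


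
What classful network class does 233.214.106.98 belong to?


First octet: 233
Binary: 11101001
1110xxxx -> Class D (224-239)
Class D (multicast), default mask N/A


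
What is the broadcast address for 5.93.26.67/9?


Network: 5.0.0.0/9
Host bits = 23
Set all host bits to 1:
Broadcast: 5.127.255.255


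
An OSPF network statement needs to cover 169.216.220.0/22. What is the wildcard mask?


Subnet mask: 255.255.252.0
Wildcard = 255.255.255.255 - subnet mask
255 - 255 = 0
255 - 255 = 0
255 - 252 = 3
255 - 0 = 255
Wildcard: 0.0.3.255


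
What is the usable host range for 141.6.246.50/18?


Network: 141.6.192.0
Broadcast: 141.6.255.255
First usable = network + 1
Last usable = broadcast - 1
Range: 141.6.192.1 to 141.6.255.254


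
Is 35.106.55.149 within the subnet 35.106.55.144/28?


Subnet network: 35.106.55.144
Test IP AND mask: 35.106.55.144
Yes, 35.106.55.149 is in 35.106.55.144/28


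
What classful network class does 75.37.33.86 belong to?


First octet: 75
Binary: 01001011
0xxxxxxx -> Class A (1-126)
Class A, default mask 255.0.0.0 (/8)


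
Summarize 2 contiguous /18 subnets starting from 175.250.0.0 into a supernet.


Original prefix: /18
Number of subnets: 2 = 2^1
New prefix = 18 - 1 = 17
Supernet: 175.250.0.0/17


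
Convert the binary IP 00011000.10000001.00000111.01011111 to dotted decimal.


00011000 = 24
10000001 = 129
00000111 = 7
01011111 = 95
IP: 24.129.7.95


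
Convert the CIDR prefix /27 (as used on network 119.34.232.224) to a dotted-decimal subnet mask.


/27 means 27 network bits, 5 host bits
Binary: 11111111111111111111111111100000
Mask: 255.255.255.224


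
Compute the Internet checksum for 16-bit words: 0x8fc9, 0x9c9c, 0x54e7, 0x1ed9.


Sum all words (with carry folding):
+ 0x8fc9 = 0x8fc9
+ 0x9c9c = 0x2c66
+ 0x54e7 = 0x814d
+ 0x1ed9 = 0xa026
One's complement: ~0xa026
Checksum = 0x5fd9


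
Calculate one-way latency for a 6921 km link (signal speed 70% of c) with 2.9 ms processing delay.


Speed = 0.7 * 3e5 km/s = 210000 km/s
Propagation delay = 6921 / 210000 = 0.033 s = 32.9571 ms
Processing delay = 2.9 ms
Total one-way latency = 35.8571 ms


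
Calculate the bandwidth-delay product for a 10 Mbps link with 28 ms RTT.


BDP = bandwidth * RTT
= 10 Mbps * 28 ms
= 10 * 1e6 * 28 / 1000 bits
= 280000 bits
= 35000 bytes
= 34.1797 KB
BDP = 280000 bits (35000 bytes)


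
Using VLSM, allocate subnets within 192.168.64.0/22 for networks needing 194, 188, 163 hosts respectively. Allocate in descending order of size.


194 hosts -> /24 (254 usable): 192.168.64.0/24
188 hosts -> /24 (254 usable): 192.168.65.0/24
163 hosts -> /24 (254 usable): 192.168.66.0/24
Allocation: 192.168.64.0/24 (194 hosts, 254 usable); 192.168.65.0/24 (188 hosts, 254 usable); 192.168.66.0/24 (163 hosts, 254 usable)


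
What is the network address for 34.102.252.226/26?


IP:   00100010.01100110.11111100.11100010
Mask: 11111111.11111111.11111111.11000000
AND operation:
Net:  00100010.01100110.11111100.11000000
Network: 34.102.252.192/26


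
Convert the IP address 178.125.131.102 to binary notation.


178 = 10110010
125 = 01111101
131 = 10000011
102 = 01100110
Binary: 10110010.01111101.10000011.01100110


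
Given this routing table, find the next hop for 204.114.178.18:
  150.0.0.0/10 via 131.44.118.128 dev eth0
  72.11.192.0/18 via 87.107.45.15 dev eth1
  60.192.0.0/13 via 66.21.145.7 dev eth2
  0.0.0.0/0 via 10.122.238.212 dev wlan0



Longest prefix match for 204.114.178.18:
  /10 150.0.0.0: no
  /18 72.11.192.0: no
  /13 60.192.0.0: no
  /0 0.0.0.0: MATCH
Selected: next-hop 10.122.238.212 via wlan0 (matched /0)


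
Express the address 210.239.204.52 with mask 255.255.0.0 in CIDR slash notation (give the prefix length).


Binary: 11111111.11111111.00000000.00000000
Count leading 1s
Prefix: /16


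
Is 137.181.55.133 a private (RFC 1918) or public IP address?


RFC 1918 private ranges:
  10.0.0.0/8 (10.0.0.0 - 10.255.255.255)
  172.16.0.0/12 (172.16.0.0 - 172.31.255.255)
  192.168.0.0/16 (192.168.0.0 - 192.168.255.255)
Public (not in any RFC 1918 range)


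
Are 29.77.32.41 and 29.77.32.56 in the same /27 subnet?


Mask: 255.255.255.224
29.77.32.41 AND mask = 29.77.32.32
29.77.32.56 AND mask = 29.77.32.32
Yes, same subnet (29.77.32.32)


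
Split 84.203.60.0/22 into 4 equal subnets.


New prefix = 22 + 2 = 24
Each subnet has 256 addresses
  84.203.60.0/24
  84.203.61.0/24
  84.203.62.0/24
  84.203.63.0/24
Subnets: 84.203.60.0/24, 84.203.61.0/24, 84.203.62.0/24, 84.203.63.0/24


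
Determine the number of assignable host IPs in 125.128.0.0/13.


Host bits = 32 - 13 = 19
Total addresses = 2^19 = 524288
Usable = total - 2 (network and broadcast)
Usable hosts: 524286


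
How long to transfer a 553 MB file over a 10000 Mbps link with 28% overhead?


Effective throughput = 10000 * (1 - 28/100) = 7200 Mbps
File size in Mb = 553 * 8 = 4424 Mb
Time = 4424 / 7200
Time = 0.6144 seconds


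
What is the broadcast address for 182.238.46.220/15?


Network: 182.238.0.0/15
Host bits = 17
Set all host bits to 1:
Broadcast: 182.239.255.255


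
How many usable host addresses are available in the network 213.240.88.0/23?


Host bits = 32 - 23 = 9
Total addresses = 2^9 = 512
Usable = total - 2 (network and broadcast)
Usable hosts: 510


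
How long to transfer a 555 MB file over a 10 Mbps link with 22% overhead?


Effective throughput = 10 * (1 - 22/100) = 7.8 Mbps
File size in Mb = 555 * 8 = 4440 Mb
Time = 4440 / 7.8
Time = 569.2308 seconds


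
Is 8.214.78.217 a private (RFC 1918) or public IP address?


RFC 1918 private ranges:
  10.0.0.0/8 (10.0.0.0 - 10.255.255.255)
  172.16.0.0/12 (172.16.0.0 - 172.31.255.255)
  192.168.0.0/16 (192.168.0.0 - 192.168.255.255)
Public (not in any RFC 1918 range)


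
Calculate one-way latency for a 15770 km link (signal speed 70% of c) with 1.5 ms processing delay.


Speed = 0.7 * 3e5 km/s = 210000 km/s
Propagation delay = 15770 / 210000 = 0.0751 s = 75.0952 ms
Processing delay = 1.5 ms
Total one-way latency = 76.5952 ms


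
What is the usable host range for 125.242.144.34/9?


Network: 125.128.0.0
Broadcast: 125.255.255.255
First usable = network + 1
Last usable = broadcast - 1
Range: 125.128.0.1 to 125.255.255.254


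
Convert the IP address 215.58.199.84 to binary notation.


215 = 11010111
58 = 00111010
199 = 11000111
84 = 01010100
Binary: 11010111.00111010.11000111.01010100


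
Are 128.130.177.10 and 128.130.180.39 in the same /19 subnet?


Mask: 255.255.224.0
128.130.177.10 AND mask = 128.130.160.0
128.130.180.39 AND mask = 128.130.160.0
Yes, same subnet (128.130.160.0)


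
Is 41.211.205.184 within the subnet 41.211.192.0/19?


Subnet network: 41.211.192.0
Test IP AND mask: 41.211.192.0
Yes, 41.211.205.184 is in 41.211.192.0/19


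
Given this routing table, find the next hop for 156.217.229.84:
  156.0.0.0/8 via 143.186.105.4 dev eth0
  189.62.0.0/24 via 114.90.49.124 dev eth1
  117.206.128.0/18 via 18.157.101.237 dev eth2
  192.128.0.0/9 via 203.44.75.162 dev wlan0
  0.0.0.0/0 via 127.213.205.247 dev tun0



Longest prefix match for 156.217.229.84:
  /8 156.0.0.0: MATCH
  /24 189.62.0.0: no
  /18 117.206.128.0: no
  /9 192.128.0.0: no
  /0 0.0.0.0: MATCH
Selected: next-hop 143.186.105.4 via eth0 (matched /8)


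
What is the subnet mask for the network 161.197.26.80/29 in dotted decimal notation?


/29 means 29 network bits, 3 host bits
Binary: 11111111111111111111111111111000
Mask: 255.255.255.248


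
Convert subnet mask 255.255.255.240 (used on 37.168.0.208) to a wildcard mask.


Subnet mask: 255.255.255.240
Wildcard = 255.255.255.255 - subnet mask
255 - 255 = 0
255 - 255 = 0
255 - 255 = 0
255 - 240 = 15
Wildcard: 0.0.0.15


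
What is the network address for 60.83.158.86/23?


IP:   00111100.01010011.10011110.01010110
Mask: 11111111.11111111.11111110.00000000
AND operation:
Net:  00111100.01010011.10011110.00000000
Network: 60.83.158.0/23


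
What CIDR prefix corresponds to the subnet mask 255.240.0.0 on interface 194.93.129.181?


Binary: 11111111.11110000.00000000.00000000
Count leading 1s
Prefix: /12


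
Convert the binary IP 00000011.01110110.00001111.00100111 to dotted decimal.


00000011 = 3
01110110 = 118
00001111 = 15
00100111 = 39
IP: 3.118.15.39


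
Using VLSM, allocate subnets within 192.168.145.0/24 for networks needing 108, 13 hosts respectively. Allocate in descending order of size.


108 hosts -> /25 (126 usable): 192.168.145.0/25
13 hosts -> /28 (14 usable): 192.168.145.128/28
Allocation: 192.168.145.0/25 (108 hosts, 126 usable); 192.168.145.128/28 (13 hosts, 14 usable)


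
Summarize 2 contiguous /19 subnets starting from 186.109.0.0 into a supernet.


Original prefix: /19
Number of subnets: 2 = 2^1
New prefix = 19 - 1 = 18
Supernet: 186.109.0.0/18


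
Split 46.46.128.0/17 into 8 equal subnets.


New prefix = 17 + 3 = 20
Each subnet has 4096 addresses
  46.46.128.0/20
  46.46.144.0/20
  46.46.160.0/20
  46.46.176.0/20
  46.46.192.0/20
  46.46.208.0/20
  46.46.224.0/20
  46.46.240.0/20
Subnets: 46.46.128.0/20, 46.46.144.0/20, 46.46.160.0/20, 46.46.176.0/20, 46.46.192.0/20, 46.46.208.0/20, 46.46.224.0/20, 46.46.240.0/20


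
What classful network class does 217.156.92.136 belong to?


First octet: 217
Binary: 11011001
110xxxxx -> Class C (192-223)
Class C, default mask 255.255.255.0 (/24)


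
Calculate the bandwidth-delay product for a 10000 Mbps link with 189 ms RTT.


BDP = bandwidth * RTT
= 10000 Mbps * 189 ms
= 10000 * 1e6 * 189 / 1000 bits
= 1890000000 bits
= 236250000 bytes
= 230712.8906 KB
BDP = 1890000000 bits (236250000 bytes)


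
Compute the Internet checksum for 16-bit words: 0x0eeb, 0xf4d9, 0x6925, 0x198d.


Sum all words (with carry folding):
+ 0x0eeb = 0x0eeb
+ 0xf4d9 = 0x03c5
+ 0x6925 = 0x6cea
+ 0x198d = 0x8677
One's complement: ~0x8677
Checksum = 0x7988


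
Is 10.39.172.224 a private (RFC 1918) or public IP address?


RFC 1918 private ranges:
  10.0.0.0/8 (10.0.0.0 - 10.255.255.255)
  172.16.0.0/12 (172.16.0.0 - 172.31.255.255)
  192.168.0.0/16 (192.168.0.0 - 192.168.255.255)
Private (in 10.0.0.0/8)


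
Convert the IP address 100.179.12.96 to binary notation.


100 = 01100100
179 = 10110011
12 = 00001100
96 = 01100000
Binary: 01100100.10110011.00001100.01100000


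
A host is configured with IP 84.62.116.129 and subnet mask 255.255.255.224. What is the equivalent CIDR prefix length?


Binary: 11111111.11111111.11111111.11100000
Count leading 1s
Prefix: /27


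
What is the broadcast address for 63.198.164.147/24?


Network: 63.198.164.0/24
Host bits = 8
Set all host bits to 1:
Broadcast: 63.198.164.255


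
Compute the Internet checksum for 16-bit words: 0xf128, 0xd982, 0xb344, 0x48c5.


Sum all words (with carry folding):
+ 0xf128 = 0xf128
+ 0xd982 = 0xcaab
+ 0xb344 = 0x7df0
+ 0x48c5 = 0xc6b5
One's complement: ~0xc6b5
Checksum = 0x394a


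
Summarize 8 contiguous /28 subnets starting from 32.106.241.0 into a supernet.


Original prefix: /28
Number of subnets: 8 = 2^3
New prefix = 28 - 3 = 25
Supernet: 32.106.241.0/25


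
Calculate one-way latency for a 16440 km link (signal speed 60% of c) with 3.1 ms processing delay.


Speed = 0.6 * 3e5 km/s = 180000 km/s
Propagation delay = 16440 / 180000 = 0.0913 s = 91.3333 ms
Processing delay = 3.1 ms
Total one-way latency = 94.4333 ms


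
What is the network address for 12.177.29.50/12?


IP:   00001100.10110001.00011101.00110010
Mask: 11111111.11110000.00000000.00000000
AND operation:
Net:  00001100.10110000.00000000.00000000
Network: 12.176.0.0/12


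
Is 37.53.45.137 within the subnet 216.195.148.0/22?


Subnet network: 216.195.148.0
Test IP AND mask: 37.53.44.0
No, 37.53.45.137 is not in 216.195.148.0/22


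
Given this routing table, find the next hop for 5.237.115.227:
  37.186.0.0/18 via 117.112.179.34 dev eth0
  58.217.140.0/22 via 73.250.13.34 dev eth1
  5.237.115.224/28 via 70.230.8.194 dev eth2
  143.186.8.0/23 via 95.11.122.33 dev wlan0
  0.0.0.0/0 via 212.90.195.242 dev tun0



Longest prefix match for 5.237.115.227:
  /18 37.186.0.0: no
  /22 58.217.140.0: no
  /28 5.237.115.224: MATCH
  /23 143.186.8.0: no
  /0 0.0.0.0: MATCH
Selected: next-hop 70.230.8.194 via eth2 (matched /28)


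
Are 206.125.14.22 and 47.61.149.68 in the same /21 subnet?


Mask: 255.255.248.0
206.125.14.22 AND mask = 206.125.8.0
47.61.149.68 AND mask = 47.61.144.0
No, different subnets (206.125.8.0 vs 47.61.144.0)


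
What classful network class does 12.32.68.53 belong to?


First octet: 12
Binary: 00001100
0xxxxxxx -> Class A (1-126)
Class A, default mask 255.0.0.0 (/8)


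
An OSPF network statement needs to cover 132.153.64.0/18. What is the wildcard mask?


Subnet mask: 255.255.192.0
Wildcard = 255.255.255.255 - subnet mask
255 - 255 = 0
255 - 255 = 0
255 - 192 = 63
255 - 0 = 255
Wildcard: 0.0.63.255


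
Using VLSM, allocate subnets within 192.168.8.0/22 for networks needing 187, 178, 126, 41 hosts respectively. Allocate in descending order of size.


187 hosts -> /24 (254 usable): 192.168.8.0/24
178 hosts -> /24 (254 usable): 192.168.9.0/24
126 hosts -> /25 (126 usable): 192.168.10.0/25
41 hosts -> /26 (62 usable): 192.168.10.128/26
Allocation: 192.168.8.0/24 (187 hosts, 254 usable); 192.168.9.0/24 (178 hosts, 254 usable); 192.168.10.0/25 (126 hosts, 126 usable); 192.168.10.128/26 (41 hosts, 62 usable)


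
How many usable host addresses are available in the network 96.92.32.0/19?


Host bits = 32 - 19 = 13
Total addresses = 2^13 = 8192
Usable = total - 2 (network and broadcast)
Usable hosts: 8190


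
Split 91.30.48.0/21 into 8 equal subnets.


New prefix = 21 + 3 = 24
Each subnet has 256 addresses
  91.30.48.0/24
  91.30.49.0/24
  91.30.50.0/24
  91.30.51.0/24
  91.30.52.0/24
  91.30.53.0/24
  91.30.54.0/24
  91.30.55.0/24
Subnets: 91.30.48.0/24, 91.30.49.0/24, 91.30.50.0/24, 91.30.51.0/24, 91.30.52.0/24, 91.30.53.0/24, 91.30.54.0/24, 91.30.55.0/24


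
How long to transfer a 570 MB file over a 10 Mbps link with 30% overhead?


Effective throughput = 10 * (1 - 30/100) = 7 Mbps
File size in Mb = 570 * 8 = 4560 Mb
Time = 4560 / 7
Time = 651.4286 seconds


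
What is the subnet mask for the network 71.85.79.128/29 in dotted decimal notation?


/29 means 29 network bits, 3 host bits
Binary: 11111111111111111111111111111000
Mask: 255.255.255.248


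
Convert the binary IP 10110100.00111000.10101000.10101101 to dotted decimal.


10110100 = 180
00111000 = 56
10101000 = 168
10101101 = 173
IP: 180.56.168.173


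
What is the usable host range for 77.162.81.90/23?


Network: 77.162.80.0
Broadcast: 77.162.81.255
First usable = network + 1
Last usable = broadcast - 1
Range: 77.162.80.1 to 77.162.81.254


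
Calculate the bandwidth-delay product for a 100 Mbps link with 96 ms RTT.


BDP = bandwidth * RTT
= 100 Mbps * 96 ms
= 100 * 1e6 * 96 / 1000 bits
= 9600000 bits
= 1200000 bytes
= 1171.875 KB
BDP = 9600000 bits (1200000 bytes)


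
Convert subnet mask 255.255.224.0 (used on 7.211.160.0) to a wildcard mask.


Subnet mask: 255.255.224.0
Wildcard = 255.255.255.255 - subnet mask
255 - 255 = 0
255 - 255 = 0
255 - 224 = 31
255 - 0 = 255
Wildcard: 0.0.31.255


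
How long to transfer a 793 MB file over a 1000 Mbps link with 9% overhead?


Effective throughput = 1000 * (1 - 9/100) = 910 Mbps
File size in Mb = 793 * 8 = 6344 Mb
Time = 6344 / 910
Time = 6.9714 seconds


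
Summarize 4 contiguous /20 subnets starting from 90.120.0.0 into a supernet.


Original prefix: /20
Number of subnets: 4 = 2^2
New prefix = 20 - 2 = 18
Supernet: 90.120.0.0/18


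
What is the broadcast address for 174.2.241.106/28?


Network: 174.2.241.96/28
Host bits = 4
Set all host bits to 1:
Broadcast: 174.2.241.111


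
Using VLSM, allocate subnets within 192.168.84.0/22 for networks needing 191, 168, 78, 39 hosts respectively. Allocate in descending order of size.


191 hosts -> /24 (254 usable): 192.168.84.0/24
168 hosts -> /24 (254 usable): 192.168.85.0/24
78 hosts -> /25 (126 usable): 192.168.86.0/25
39 hosts -> /26 (62 usable): 192.168.86.128/26
Allocation: 192.168.84.0/24 (191 hosts, 254 usable); 192.168.85.0/24 (168 hosts, 254 usable); 192.168.86.0/25 (78 hosts, 126 usable); 192.168.86.128/26 (39 hosts, 62 usable)


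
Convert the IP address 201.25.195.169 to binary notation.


201 = 11001001
25 = 00011001
195 = 11000011
169 = 10101001
Binary: 11001001.00011001.11000011.10101001


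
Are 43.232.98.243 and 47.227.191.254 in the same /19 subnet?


Mask: 255.255.224.0
43.232.98.243 AND mask = 43.232.96.0
47.227.191.254 AND mask = 47.227.160.0
No, different subnets (43.232.96.0 vs 47.227.160.0)


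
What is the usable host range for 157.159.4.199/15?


Network: 157.158.0.0
Broadcast: 157.159.255.255
First usable = network + 1
Last usable = broadcast - 1
Range: 157.158.0.1 to 157.159.255.254


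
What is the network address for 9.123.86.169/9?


IP:   00001001.01111011.01010110.10101001
Mask: 11111111.10000000.00000000.00000000
AND operation:
Net:  00001001.00000000.00000000.00000000
Network: 9.0.0.0/9


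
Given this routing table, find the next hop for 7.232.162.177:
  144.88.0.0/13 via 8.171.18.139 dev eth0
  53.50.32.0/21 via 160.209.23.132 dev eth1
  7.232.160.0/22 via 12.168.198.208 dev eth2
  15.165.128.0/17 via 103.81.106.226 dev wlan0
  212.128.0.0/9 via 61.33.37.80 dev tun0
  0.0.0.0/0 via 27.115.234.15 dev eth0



Longest prefix match for 7.232.162.177:
  /13 144.88.0.0: no
  /21 53.50.32.0: no
  /22 7.232.160.0: MATCH
  /17 15.165.128.0: no
  /9 212.128.0.0: no
  /0 0.0.0.0: MATCH
Selected: next-hop 12.168.198.208 via eth2 (matched /22)


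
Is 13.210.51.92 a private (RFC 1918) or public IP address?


RFC 1918 private ranges:
  10.0.0.0/8 (10.0.0.0 - 10.255.255.255)
  172.16.0.0/12 (172.16.0.0 - 172.31.255.255)
  192.168.0.0/16 (192.168.0.0 - 192.168.255.255)
Public (not in any RFC 1918 range)


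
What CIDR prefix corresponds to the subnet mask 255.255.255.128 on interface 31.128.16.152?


Binary: 11111111.11111111.11111111.10000000
Count leading 1s
Prefix: /25


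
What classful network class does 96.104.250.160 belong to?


First octet: 96
Binary: 01100000
0xxxxxxx -> Class A (1-126)
Class A, default mask 255.0.0.0 (/8)


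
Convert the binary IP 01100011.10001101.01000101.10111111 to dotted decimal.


01100011 = 99
10001101 = 141
01000101 = 69
10111111 = 191
IP: 99.141.69.191


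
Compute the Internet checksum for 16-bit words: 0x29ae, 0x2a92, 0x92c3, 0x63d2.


Sum all words (with carry folding):
+ 0x29ae = 0x29ae
+ 0x2a92 = 0x5440
+ 0x92c3 = 0xe703
+ 0x63d2 = 0x4ad6
One's complement: ~0x4ad6
Checksum = 0xb529


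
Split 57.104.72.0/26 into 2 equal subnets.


New prefix = 26 + 1 = 27
Each subnet has 32 addresses
  57.104.72.0/27
  57.104.72.32/27
Subnets: 57.104.72.0/27, 57.104.72.32/27


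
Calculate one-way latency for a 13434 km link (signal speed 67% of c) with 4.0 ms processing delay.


Speed = 0.67 * 3e5 km/s = 201000 km/s
Propagation delay = 13434 / 201000 = 0.0668 s = 66.8358 ms
Processing delay = 4.0 ms
Total one-way latency = 70.8358 ms


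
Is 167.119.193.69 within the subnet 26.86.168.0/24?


Subnet network: 26.86.168.0
Test IP AND mask: 167.119.193.0
No, 167.119.193.69 is not in 26.86.168.0/24


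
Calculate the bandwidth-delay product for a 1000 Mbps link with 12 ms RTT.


BDP = bandwidth * RTT
= 1000 Mbps * 12 ms
= 1000 * 1e6 * 12 / 1000 bits
= 12000000 bits
= 1500000 bytes
= 1464.8438 KB
BDP = 12000000 bits (1500000 bytes)


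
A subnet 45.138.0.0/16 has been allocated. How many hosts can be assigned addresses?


Host bits = 32 - 16 = 16
Total addresses = 2^16 = 65536
Usable = total - 2 (network and broadcast)
Usable hosts: 65534


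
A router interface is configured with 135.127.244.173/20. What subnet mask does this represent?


/20 means 20 network bits, 12 host bits
Binary: 11111111111111111111000000000000
Mask: 255.255.240.0


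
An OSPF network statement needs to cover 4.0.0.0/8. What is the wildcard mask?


Subnet mask: 255.0.0.0
Wildcard = 255.255.255.255 - subnet mask
255 - 255 = 0
255 - 0 = 255
255 - 0 = 255
255 - 0 = 255
Wildcard: 0.255.255.255


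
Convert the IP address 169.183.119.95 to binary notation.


169 = 10101001
183 = 10110111
119 = 01110111
95 = 01011111
Binary: 10101001.10110111.01110111.01011111


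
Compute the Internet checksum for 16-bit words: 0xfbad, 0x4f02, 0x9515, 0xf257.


Sum all words (with carry folding):
+ 0xfbad = 0xfbad
+ 0x4f02 = 0x4ab0
+ 0x9515 = 0xdfc5
+ 0xf257 = 0xd21d
One's complement: ~0xd21d
Checksum = 0x2de2


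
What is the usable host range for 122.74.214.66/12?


Network: 122.64.0.0
Broadcast: 122.79.255.255
First usable = network + 1
Last usable = broadcast - 1
Range: 122.64.0.1 to 122.79.255.254


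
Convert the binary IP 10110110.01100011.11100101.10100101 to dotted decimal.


10110110 = 182
01100011 = 99
11100101 = 229
10100101 = 165
IP: 182.99.229.165


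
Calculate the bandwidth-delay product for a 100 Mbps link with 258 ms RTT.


BDP = bandwidth * RTT
= 100 Mbps * 258 ms
= 100 * 1e6 * 258 / 1000 bits
= 25800000 bits
= 3225000 bytes
= 3149.4141 KB
BDP = 25800000 bits (3225000 bytes)


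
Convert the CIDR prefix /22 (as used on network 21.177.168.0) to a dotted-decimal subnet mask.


/22 means 22 network bits, 10 host bits
Binary: 11111111111111111111110000000000
Mask: 255.255.252.0


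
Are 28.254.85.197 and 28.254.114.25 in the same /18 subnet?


Mask: 255.255.192.0
28.254.85.197 AND mask = 28.254.64.0
28.254.114.25 AND mask = 28.254.64.0
Yes, same subnet (28.254.64.0)


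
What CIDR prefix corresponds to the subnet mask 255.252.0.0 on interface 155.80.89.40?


Binary: 11111111.11111100.00000000.00000000
Count leading 1s
Prefix: /14


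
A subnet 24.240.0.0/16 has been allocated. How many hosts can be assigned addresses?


Host bits = 32 - 16 = 16
Total addresses = 2^16 = 65536
Usable = total - 2 (network and broadcast)
Usable hosts: 65534


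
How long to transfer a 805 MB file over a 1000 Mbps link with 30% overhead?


Effective throughput = 1000 * (1 - 30/100) = 700 Mbps
File size in Mb = 805 * 8 = 6440 Mb
Time = 6440 / 700
Time = 9.2 seconds


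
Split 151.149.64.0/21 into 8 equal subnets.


New prefix = 21 + 3 = 24
Each subnet has 256 addresses
  151.149.64.0/24
  151.149.65.0/24
  151.149.66.0/24
  151.149.67.0/24
  151.149.68.0/24
  151.149.69.0/24
  151.149.70.0/24
  151.149.71.0/24
Subnets: 151.149.64.0/24, 151.149.65.0/24, 151.149.66.0/24, 151.149.67.0/24, 151.149.68.0/24, 151.149.69.0/24, 151.149.70.0/24, 151.149.71.0/24


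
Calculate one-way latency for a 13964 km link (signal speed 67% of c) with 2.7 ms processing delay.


Speed = 0.67 * 3e5 km/s = 201000 km/s
Propagation delay = 13964 / 201000 = 0.0695 s = 69.4726 ms
Processing delay = 2.7 ms
Total one-way latency = 72.1726 ms


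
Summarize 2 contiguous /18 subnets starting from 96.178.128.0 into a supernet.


Original prefix: /18
Number of subnets: 2 = 2^1
New prefix = 18 - 1 = 17
Supernet: 96.178.128.0/17


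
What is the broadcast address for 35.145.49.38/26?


Network: 35.145.49.0/26
Host bits = 6
Set all host bits to 1:
Broadcast: 35.145.49.63


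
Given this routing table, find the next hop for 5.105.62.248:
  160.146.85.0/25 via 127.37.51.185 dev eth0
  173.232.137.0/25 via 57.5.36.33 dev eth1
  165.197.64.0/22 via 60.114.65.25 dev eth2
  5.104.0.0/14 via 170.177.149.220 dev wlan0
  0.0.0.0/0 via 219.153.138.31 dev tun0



Longest prefix match for 5.105.62.248:
  /25 160.146.85.0: no
  /25 173.232.137.0: no
  /22 165.197.64.0: no
  /14 5.104.0.0: MATCH
  /0 0.0.0.0: MATCH
Selected: next-hop 170.177.149.220 via wlan0 (matched /14)


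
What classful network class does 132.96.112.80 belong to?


First octet: 132
Binary: 10000100
10xxxxxx -> Class B (128-191)
Class B, default mask 255.255.0.0 (/16)


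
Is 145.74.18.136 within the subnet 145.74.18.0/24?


Subnet network: 145.74.18.0
Test IP AND mask: 145.74.18.0
Yes, 145.74.18.136 is in 145.74.18.0/24


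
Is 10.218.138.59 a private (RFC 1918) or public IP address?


RFC 1918 private ranges:
  10.0.0.0/8 (10.0.0.0 - 10.255.255.255)
  172.16.0.0/12 (172.16.0.0 - 172.31.255.255)
  192.168.0.0/16 (192.168.0.0 - 192.168.255.255)
Private (in 10.0.0.0/8)


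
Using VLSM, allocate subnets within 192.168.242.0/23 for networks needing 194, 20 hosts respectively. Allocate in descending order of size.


194 hosts -> /24 (254 usable): 192.168.242.0/24
20 hosts -> /27 (30 usable): 192.168.243.0/27
Allocation: 192.168.242.0/24 (194 hosts, 254 usable); 192.168.243.0/27 (20 hosts, 30 usable)


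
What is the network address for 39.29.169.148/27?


IP:   00100111.00011101.10101001.10010100
Mask: 11111111.11111111.11111111.11100000
AND operation:
Net:  00100111.00011101.10101001.10000000
Network: 39.29.169.128/27


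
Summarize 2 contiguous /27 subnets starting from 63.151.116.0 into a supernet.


Original prefix: /27
Number of subnets: 2 = 2^1
New prefix = 27 - 1 = 26
Supernet: 63.151.116.0/26


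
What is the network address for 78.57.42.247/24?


IP:   01001110.00111001.00101010.11110111
Mask: 11111111.11111111.11111111.00000000
AND operation:
Net:  01001110.00111001.00101010.00000000
Network: 78.57.42.0/24


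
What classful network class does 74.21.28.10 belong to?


First octet: 74
Binary: 01001010
0xxxxxxx -> Class A (1-126)
Class A, default mask 255.0.0.0 (/8)


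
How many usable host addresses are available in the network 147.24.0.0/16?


Host bits = 32 - 16 = 16
Total addresses = 2^16 = 65536
Usable = total - 2 (network and broadcast)
Usable hosts: 65534


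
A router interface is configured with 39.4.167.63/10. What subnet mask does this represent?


/10 means 10 network bits, 22 host bits
Binary: 11111111110000000000000000000000
Mask: 255.192.0.0


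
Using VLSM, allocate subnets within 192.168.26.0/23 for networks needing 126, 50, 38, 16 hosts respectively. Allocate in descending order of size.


126 hosts -> /25 (126 usable): 192.168.26.0/25
50 hosts -> /26 (62 usable): 192.168.26.128/26
38 hosts -> /26 (62 usable): 192.168.26.192/26
16 hosts -> /27 (30 usable): 192.168.27.0/27
Allocation: 192.168.26.0/25 (126 hosts, 126 usable); 192.168.26.128/26 (50 hosts, 62 usable); 192.168.26.192/26 (38 hosts, 62 usable); 192.168.27.0/27 (16 hosts, 30 usable)


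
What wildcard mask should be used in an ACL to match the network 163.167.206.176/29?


Subnet mask: 255.255.255.248
Wildcard = 255.255.255.255 - subnet mask
255 - 255 = 0
255 - 255 = 0
255 - 255 = 0
255 - 248 = 7
Wildcard: 0.0.0.7


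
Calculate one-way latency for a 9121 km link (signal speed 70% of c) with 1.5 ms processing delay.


Speed = 0.7 * 3e5 km/s = 210000 km/s
Propagation delay = 9121 / 210000 = 0.0434 s = 43.4333 ms
Processing delay = 1.5 ms
Total one-way latency = 44.9333 ms


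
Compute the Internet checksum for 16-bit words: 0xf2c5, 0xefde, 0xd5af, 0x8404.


Sum all words (with carry folding):
+ 0xf2c5 = 0xf2c5
+ 0xefde = 0xe2a4
+ 0xd5af = 0xb854
+ 0x8404 = 0x3c59
One's complement: ~0x3c59
Checksum = 0xc3a6


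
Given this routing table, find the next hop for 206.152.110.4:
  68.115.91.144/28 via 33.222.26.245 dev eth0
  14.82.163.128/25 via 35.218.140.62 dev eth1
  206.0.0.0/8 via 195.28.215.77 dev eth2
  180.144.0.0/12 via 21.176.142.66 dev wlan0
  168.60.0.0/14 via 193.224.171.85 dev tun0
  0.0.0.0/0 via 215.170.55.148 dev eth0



Longest prefix match for 206.152.110.4:
  /28 68.115.91.144: no
  /25 14.82.163.128: no
  /8 206.0.0.0: MATCH
  /12 180.144.0.0: no
  /14 168.60.0.0: no
  /0 0.0.0.0: MATCH
Selected: next-hop 195.28.215.77 via eth2 (matched /8)


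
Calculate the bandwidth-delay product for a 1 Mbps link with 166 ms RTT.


BDP = bandwidth * RTT
= 1 Mbps * 166 ms
= 1 * 1e6 * 166 / 1000 bits
= 166000 bits
= 20750 bytes
= 20.2637 KB
BDP = 166000 bits (20750 bytes)


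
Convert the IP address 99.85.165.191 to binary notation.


99 = 01100011
85 = 01010101
165 = 10100101
191 = 10111111
Binary: 01100011.01010101.10100101.10111111


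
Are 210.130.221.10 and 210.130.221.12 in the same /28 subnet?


Mask: 255.255.255.240
210.130.221.10 AND mask = 210.130.221.0
210.130.221.12 AND mask = 210.130.221.0
Yes, same subnet (210.130.221.0)


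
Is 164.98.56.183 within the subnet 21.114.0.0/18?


Subnet network: 21.114.0.0
Test IP AND mask: 164.98.0.0
No, 164.98.56.183 is not in 21.114.0.0/18


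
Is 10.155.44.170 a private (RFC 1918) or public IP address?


RFC 1918 private ranges:
  10.0.0.0/8 (10.0.0.0 - 10.255.255.255)
  172.16.0.0/12 (172.16.0.0 - 172.31.255.255)
  192.168.0.0/16 (192.168.0.0 - 192.168.255.255)
Private (in 10.0.0.0/8)


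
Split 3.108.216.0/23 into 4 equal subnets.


New prefix = 23 + 2 = 25
Each subnet has 128 addresses
  3.108.216.0/25
  3.108.216.128/25
  3.108.217.0/25
  3.108.217.128/25
Subnets: 3.108.216.0/25, 3.108.216.128/25, 3.108.217.0/25, 3.108.217.128/25


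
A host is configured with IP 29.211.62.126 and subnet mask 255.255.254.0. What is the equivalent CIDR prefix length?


Binary: 11111111.11111111.11111110.00000000
Count leading 1s
Prefix: /23


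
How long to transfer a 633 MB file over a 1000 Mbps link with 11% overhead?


Effective throughput = 1000 * (1 - 11/100) = 890 Mbps
File size in Mb = 633 * 8 = 5064 Mb
Time = 5064 / 890
Time = 5.6899 seconds


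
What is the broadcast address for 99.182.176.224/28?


Network: 99.182.176.224/28
Host bits = 4
Set all host bits to 1:
Broadcast: 99.182.176.239


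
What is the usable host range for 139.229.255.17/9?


Network: 139.128.0.0
Broadcast: 139.255.255.255
First usable = network + 1
Last usable = broadcast - 1
Range: 139.128.0.1 to 139.255.255.254


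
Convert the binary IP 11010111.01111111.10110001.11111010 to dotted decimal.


11010111 = 215
01111111 = 127
10110001 = 177
11111010 = 250
IP: 215.127.177.250


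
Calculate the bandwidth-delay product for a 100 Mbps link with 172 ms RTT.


BDP = bandwidth * RTT
= 100 Mbps * 172 ms
= 100 * 1e6 * 172 / 1000 bits
= 17200000 bits
= 2150000 bytes
= 2099.6094 KB
BDP = 17200000 bits (2150000 bytes)


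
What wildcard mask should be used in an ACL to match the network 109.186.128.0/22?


Subnet mask: 255.255.252.0
Wildcard = 255.255.255.255 - subnet mask
255 - 255 = 0
255 - 255 = 0
255 - 252 = 3
255 - 0 = 255
Wildcard: 0.0.3.255


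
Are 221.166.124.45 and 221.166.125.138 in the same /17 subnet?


Mask: 255.255.128.0
221.166.124.45 AND mask = 221.166.0.0
221.166.125.138 AND mask = 221.166.0.0
Yes, same subnet (221.166.0.0)


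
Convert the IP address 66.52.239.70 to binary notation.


66 = 01000010
52 = 00110100
239 = 11101111
70 = 01000110
Binary: 01000010.00110100.11101111.01000110


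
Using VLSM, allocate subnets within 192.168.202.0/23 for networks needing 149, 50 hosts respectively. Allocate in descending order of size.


149 hosts -> /24 (254 usable): 192.168.202.0/24
50 hosts -> /26 (62 usable): 192.168.203.0/26
Allocation: 192.168.202.0/24 (149 hosts, 254 usable); 192.168.203.0/26 (50 hosts, 62 usable)


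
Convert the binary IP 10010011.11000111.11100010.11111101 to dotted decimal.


10010011 = 147
11000111 = 199
11100010 = 226
11111101 = 253
IP: 147.199.226.253


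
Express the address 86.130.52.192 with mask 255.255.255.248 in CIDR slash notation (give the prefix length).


Binary: 11111111.11111111.11111111.11111000
Count leading 1s
Prefix: /29


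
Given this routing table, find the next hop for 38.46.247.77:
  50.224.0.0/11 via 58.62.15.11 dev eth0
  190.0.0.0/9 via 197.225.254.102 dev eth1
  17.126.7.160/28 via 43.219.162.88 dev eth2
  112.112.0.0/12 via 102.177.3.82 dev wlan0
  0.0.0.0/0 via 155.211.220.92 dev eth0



Longest prefix match for 38.46.247.77:
  /11 50.224.0.0: no
  /9 190.0.0.0: no
  /28 17.126.7.160: no
  /12 112.112.0.0: no
  /0 0.0.0.0: MATCH
Selected: next-hop 155.211.220.92 via eth0 (matched /0)


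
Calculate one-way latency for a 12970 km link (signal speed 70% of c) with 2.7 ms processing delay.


Speed = 0.7 * 3e5 km/s = 210000 km/s
Propagation delay = 12970 / 210000 = 0.0618 s = 61.7619 ms
Processing delay = 2.7 ms
Total one-way latency = 64.4619 ms


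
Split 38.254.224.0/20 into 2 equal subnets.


New prefix = 20 + 1 = 21
Each subnet has 2048 addresses
  38.254.224.0/21
  38.254.232.0/21
Subnets: 38.254.224.0/21, 38.254.232.0/21


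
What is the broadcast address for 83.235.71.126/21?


Network: 83.235.64.0/21
Host bits = 11
Set all host bits to 1:
Broadcast: 83.235.71.255


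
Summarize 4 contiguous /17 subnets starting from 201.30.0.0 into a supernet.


Original prefix: /17
Number of subnets: 4 = 2^2
New prefix = 17 - 2 = 15
Supernet: 201.30.0.0/15


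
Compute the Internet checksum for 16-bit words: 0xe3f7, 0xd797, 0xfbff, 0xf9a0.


Sum all words (with carry folding):
+ 0xe3f7 = 0xe3f7
+ 0xd797 = 0xbb8f
+ 0xfbff = 0xb78f
+ 0xf9a0 = 0xb130
One's complement: ~0xb130
Checksum = 0x4ecf


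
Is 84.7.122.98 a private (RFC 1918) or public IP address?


RFC 1918 private ranges:
  10.0.0.0/8 (10.0.0.0 - 10.255.255.255)
  172.16.0.0/12 (172.16.0.0 - 172.31.255.255)
  192.168.0.0/16 (192.168.0.0 - 192.168.255.255)
Public (not in any RFC 1918 range)


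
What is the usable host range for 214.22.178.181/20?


Network: 214.22.176.0
Broadcast: 214.22.191.255
First usable = network + 1
Last usable = broadcast - 1
Range: 214.22.176.1 to 214.22.191.254


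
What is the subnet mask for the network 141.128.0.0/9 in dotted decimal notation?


/9 means 9 network bits, 23 host bits
Binary: 11111111100000000000000000000000
Mask: 255.128.0.0


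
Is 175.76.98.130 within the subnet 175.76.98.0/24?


Subnet network: 175.76.98.0
Test IP AND mask: 175.76.98.0
Yes, 175.76.98.130 is in 175.76.98.0/24


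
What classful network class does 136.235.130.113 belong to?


First octet: 136
Binary: 10001000
10xxxxxx -> Class B (128-191)
Class B, default mask 255.255.0.0 (/16)


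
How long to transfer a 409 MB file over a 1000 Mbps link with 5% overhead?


Effective throughput = 1000 * (1 - 5/100) = 950 Mbps
File size in Mb = 409 * 8 = 3272 Mb
Time = 3272 / 950
Time = 3.4442 seconds


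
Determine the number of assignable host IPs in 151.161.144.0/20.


Host bits = 32 - 20 = 12
Total addresses = 2^12 = 4096
Usable = total - 2 (network and broadcast)
Usable hosts: 4094


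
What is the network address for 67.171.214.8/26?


IP:   01000011.10101011.11010110.00001000
Mask: 11111111.11111111.11111111.11000000
AND operation:
Net:  01000011.10101011.11010110.00000000
Network: 67.171.214.0/26


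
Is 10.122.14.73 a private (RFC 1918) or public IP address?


RFC 1918 private ranges:
  10.0.0.0/8 (10.0.0.0 - 10.255.255.255)
  172.16.0.0/12 (172.16.0.0 - 172.31.255.255)
  192.168.0.0/16 (192.168.0.0 - 192.168.255.255)
Private (in 10.0.0.0/8)


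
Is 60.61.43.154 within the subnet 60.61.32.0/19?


Subnet network: 60.61.32.0
Test IP AND mask: 60.61.32.0
Yes, 60.61.43.154 is in 60.61.32.0/19


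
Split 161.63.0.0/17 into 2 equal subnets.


New prefix = 17 + 1 = 18
Each subnet has 16384 addresses
  161.63.0.0/18
  161.63.64.0/18
Subnets: 161.63.0.0/18, 161.63.64.0/18


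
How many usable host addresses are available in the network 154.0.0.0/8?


Host bits = 32 - 8 = 24
Total addresses = 2^24 = 16777216
Usable = total - 2 (network and broadcast)
Usable hosts: 16777214


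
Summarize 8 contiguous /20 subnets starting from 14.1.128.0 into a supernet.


Original prefix: /20
Number of subnets: 8 = 2^3
New prefix = 20 - 3 = 17
Supernet: 14.1.128.0/17


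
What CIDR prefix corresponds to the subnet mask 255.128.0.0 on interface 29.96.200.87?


Binary: 11111111.10000000.00000000.00000000
Count leading 1s
Prefix: /9
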